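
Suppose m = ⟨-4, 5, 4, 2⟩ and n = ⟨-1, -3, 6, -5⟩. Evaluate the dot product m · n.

3

m · n = (-4)·(-1) + 5·(-3) + 4·6 + 2·(-5) = 4 - 15 + 24 - 10 = 3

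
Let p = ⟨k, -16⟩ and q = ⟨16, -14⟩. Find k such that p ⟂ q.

p · q = k·16 + (-16)·(-14) = 224 + 16k
Set equal to 0: 16k = -224, so k = -14.

-14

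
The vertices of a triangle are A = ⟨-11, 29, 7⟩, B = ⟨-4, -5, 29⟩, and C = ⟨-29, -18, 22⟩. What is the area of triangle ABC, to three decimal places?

AB = (7, -34, 22),  AC = (-18, -47, 15)
i: (-34)·15 - 22·(-47) = -510 - (-1034) = 524
j: 22·(-18) - 7·15 = -396 - 105 = -501
k: 7·(-47) - (-34)·(-18) = -329 - 612 = -941
AB × AC = (524, -501, -941)
|AB × AC| = √1411058 ≈ 1187.8796
area = ½ · 1187.8796 ≈ 593.940

593.940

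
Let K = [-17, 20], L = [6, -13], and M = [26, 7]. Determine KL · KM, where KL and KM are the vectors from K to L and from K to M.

KL = L − K = (23, -33)
KM = M − K = (43, -13)
KL · KM = 23·43 + (-33)·(-13) = 989 + 429 = 1418

1418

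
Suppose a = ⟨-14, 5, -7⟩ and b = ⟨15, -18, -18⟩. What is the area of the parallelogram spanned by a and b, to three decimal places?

453.248

i: 5·(-18) - (-7)·(-18) = -90 - 126 = -216
j: (-7)·15 - (-14)·(-18) = -105 - 252 = -357
k: (-14)·(-18) - 5·15 = 252 - 75 = 177
a × b = (-216, -357, 177)
|a × b| = √((-216)² + (-357)² + 177²) = √205434 ≈ 453.2483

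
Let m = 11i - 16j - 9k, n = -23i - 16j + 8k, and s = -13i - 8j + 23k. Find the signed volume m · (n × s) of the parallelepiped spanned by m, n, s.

n × s:
i: (-16)·23 - 8·(-8) = -368 - (-64) = -304
j: 8·(-13) - (-23)·23 = -104 - (-529) = 425
k: (-23)·(-8) - (-16)·(-13) = 184 - 208 = -24
n × s = (-304, 425, -24)
m · (n × s) = 11·(-304) + (-16)·425 + (-9)·(-24) = -3344 - 6800 + 216 = -9928

-9928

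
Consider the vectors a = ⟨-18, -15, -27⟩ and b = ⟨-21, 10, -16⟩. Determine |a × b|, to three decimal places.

i: (-15)·(-16) - (-27)·10 = 240 - (-270) = 510
j: (-27)·(-21) - (-18)·(-16) = 567 - 288 = 279
k: (-18)·10 - (-15)·(-21) = -180 - 315 = -495
a × b = (510, 279, -495)
|a × b| = √(510² + 279² + (-495)²) = √582966 ≈ 763.5221

763.522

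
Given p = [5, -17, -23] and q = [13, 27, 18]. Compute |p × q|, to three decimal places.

i: (-17)·18 - (-23)·27 = -306 - (-621) = 315
j: (-23)·13 - 5·18 = -299 - 90 = -389
k: 5·27 - (-17)·13 = 135 - (-221) = 356
p × q = (315, -389, 356)
|p × q| = √(315² + (-389)² + 356²) = √377282 ≈ 614.2329

614.233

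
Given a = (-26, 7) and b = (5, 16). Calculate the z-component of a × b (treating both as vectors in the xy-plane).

(-26)·16 - 7·5 = -416 - 35 = -451

-451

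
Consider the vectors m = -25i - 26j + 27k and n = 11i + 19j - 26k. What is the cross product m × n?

i: (-26)·(-26) - 27·19 = 676 - 513 = 163
j: 27·11 - (-25)·(-26) = 297 - 650 = -353
k: (-25)·19 - (-26)·11 = -475 - (-286) = -189
m × n = (163, -353, -189)

(163, -353, -189)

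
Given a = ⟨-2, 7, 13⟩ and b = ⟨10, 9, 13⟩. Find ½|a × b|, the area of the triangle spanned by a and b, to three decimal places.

90.493

i: 7·13 - 13·9 = 91 - 117 = -26
j: 13·10 - (-2)·13 = 130 - (-26) = 156
k: (-2)·9 - 7·10 = -18 - 70 = -88
a × b = (-26, 156, -88)
|a × b| = √((-26)² + 156² + (-88)²) = √32756 ≈ 180.9862
area = ½ · 180.9862 ≈ 90.493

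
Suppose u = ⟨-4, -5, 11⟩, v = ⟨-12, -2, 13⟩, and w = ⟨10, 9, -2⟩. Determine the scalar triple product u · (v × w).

v × w:
i: (-2)·(-2) - 13·9 = 4 - 117 = -113
j: 13·10 - (-12)·(-2) = 130 - 24 = 106
k: (-12)·9 - (-2)·10 = -108 - (-20) = -88
v × w = (-113, 106, -88)
u · (v × w) = (-4)·(-113) + (-5)·106 + 11·(-88) = 452 - 530 - 968 = -1046

-1046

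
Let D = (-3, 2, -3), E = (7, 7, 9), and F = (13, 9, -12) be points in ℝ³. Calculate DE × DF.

(-129, 282, -10)

DE = (10, 5, 12)
DF = (16, 7, -9)
i: 5·(-9) - 12·7 = -45 - 84 = -129
j: 12·16 - 10·(-9) = 192 - (-90) = 282
k: 10·7 - 5·16 = 70 - 80 = -10
DE × DF = (-129, 282, -10)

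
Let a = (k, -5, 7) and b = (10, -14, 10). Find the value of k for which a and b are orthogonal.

a · b = k·10 + (-5)·(-14) + 7·10 = 140 + 10k
Set equal to 0: 10k = -140, so k = -14.

-14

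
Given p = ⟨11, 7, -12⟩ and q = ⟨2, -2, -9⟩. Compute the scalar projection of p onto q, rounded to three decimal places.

p · q = 11·2 + 7·(-2) + (-12)·(-9) = 22 - 14 + 108 = 116
|q| = √(4 + 4 + 81) = √89 ≈ 9.4340
comp_q p = 116 / √89 ≈ 12.296

12.296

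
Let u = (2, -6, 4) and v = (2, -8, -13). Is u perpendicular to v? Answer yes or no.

u · v = 2·2 + (-6)·(-8) + 4·(-13) = 4 + 48 - 52 = 0
Zero, so the vectors are orthogonal.

yes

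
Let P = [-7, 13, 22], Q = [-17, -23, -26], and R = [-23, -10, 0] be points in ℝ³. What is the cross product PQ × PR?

PQ = (-10, -36, -48)
PR = (-16, -23, -22)
i: (-36)·(-22) - (-48)·(-23) = 792 - 1104 = -312
j: (-48)·(-16) - (-10)·(-22) = 768 - 220 = 548
k: (-10)·(-23) - (-36)·(-16) = 230 - 576 = -346
PQ × PR = (-312, 548, -346)

(-312, 548, -346)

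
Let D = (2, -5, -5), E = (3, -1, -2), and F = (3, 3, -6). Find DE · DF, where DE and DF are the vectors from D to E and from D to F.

DE = E − D = (1, 4, 3)
DF = F − D = (1, 8, -1)
DE · DF = 1·1 + 4·8 + 3·(-1) = 1 + 32 - 3 = 30

30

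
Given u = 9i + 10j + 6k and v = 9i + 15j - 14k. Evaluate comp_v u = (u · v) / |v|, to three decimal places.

u · v = 9·9 + 10·15 + 6·(-14) = 81 + 150 - 84 = 147
|v| = √(81 + 225 + 196) = √502 ≈ 22.4054
comp_v u = 147 / √502 ≈ 6.561

6.561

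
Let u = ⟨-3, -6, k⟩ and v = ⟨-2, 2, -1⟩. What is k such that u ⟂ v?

-6

u · v = (-3)·(-2) + (-6)·2 + k·(-1) = -6 - 1k
Set equal to 0: -1k = 6, so k = -6.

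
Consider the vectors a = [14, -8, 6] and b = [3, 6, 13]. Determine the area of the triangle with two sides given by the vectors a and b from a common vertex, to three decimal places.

i: (-8)·13 - 6·6 = -104 - 36 = -140
j: 6·3 - 14·13 = 18 - 182 = -164
k: 14·6 - (-8)·3 = 84 - (-24) = 108
a × b = (-140, -164, 108)
|a × b| = √((-140)² + (-164)² + 108²) = √58160 ≈ 241.1638
area = ½ · 241.1638 ≈ 120.582

120.582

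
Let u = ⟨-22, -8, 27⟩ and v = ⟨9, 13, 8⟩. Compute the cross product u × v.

i: (-8)·8 - 27·13 = -64 - 351 = -415
j: 27·9 - (-22)·8 = 243 - (-176) = 419
k: (-22)·13 - (-8)·9 = -286 - (-72) = -214
u × v = (-415, 419, -214)

(-415, 419, -214)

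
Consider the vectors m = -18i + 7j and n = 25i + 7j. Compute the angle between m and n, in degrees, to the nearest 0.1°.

143.1

m · n = (-18)·25 + 7·7 = -450 + 49 = -401
|m|² = 324 + 49 = 373,  |m| = √373 ≈ 19.313208
|n|² = 625 + 49 = 674,  |n| = √674 ≈ 25.961510
cos θ = -401 / (19.313208 · 25.961510) ≈ -0.79976
θ = arccos(-0.79976) ≈ 143.1°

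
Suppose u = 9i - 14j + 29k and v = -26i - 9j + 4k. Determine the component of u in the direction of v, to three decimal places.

u · v = 9·(-26) + (-14)·(-9) + 29·4 = -234 + 126 + 116 = 8
|v| = √(676 + 81 + 16) = √773 ≈ 27.8029
comp_v u = 8 / √773 ≈ 0.288

0.288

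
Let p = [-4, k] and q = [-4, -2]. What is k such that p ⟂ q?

8

p · q = (-4)·(-4) + k·(-2) = 16 - 2k
Set equal to 0: -2k = -16, so k = 8.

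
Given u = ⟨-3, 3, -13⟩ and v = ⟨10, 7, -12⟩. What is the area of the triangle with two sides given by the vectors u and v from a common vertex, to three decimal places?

91.080

i: 3·(-12) - (-13)·7 = -36 - (-91) = 55
j: (-13)·10 - (-3)·(-12) = -130 - 36 = -166
k: (-3)·7 - 3·10 = -21 - 30 = -51
u × v = (55, -166, -51)
|u × v| = √(55² + (-166)² + (-51)²) = √33182 ≈ 182.1593
area = ½ · 182.1593 ≈ 91.080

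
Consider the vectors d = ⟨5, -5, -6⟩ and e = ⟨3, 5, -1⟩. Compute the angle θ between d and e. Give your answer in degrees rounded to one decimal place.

94.2

d · e = 5·3 + (-5)·5 + (-6)·(-1) = 15 - 25 + 6 = -4
|d|² = 25 + 25 + 36 = 86,  |d| = √86 ≈ 9.273618
|e|² = 9 + 25 + 1 = 35,  |e| = √35 ≈ 5.916080
cos θ = -4 / (9.273618 · 5.916080) ≈ -0.07291
θ = arccos(-0.07291) ≈ 94.2°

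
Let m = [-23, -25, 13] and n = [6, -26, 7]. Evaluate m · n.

603

m · n = (-23)·6 + (-25)·(-26) + 13·7 = -138 + 650 + 91 = 603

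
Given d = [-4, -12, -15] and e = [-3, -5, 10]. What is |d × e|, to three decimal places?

213.321

i: (-12)·10 - (-15)·(-5) = -120 - 75 = -195
j: (-15)·(-3) - (-4)·10 = 45 - (-40) = 85
k: (-4)·(-5) - (-12)·(-3) = 20 - 36 = -16
d × e = (-195, 85, -16)
|d × e| = √((-195)² + 85² + (-16)²) = √45506 ≈ 213.3214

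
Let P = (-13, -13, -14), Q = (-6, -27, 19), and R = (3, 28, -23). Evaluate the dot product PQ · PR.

-759

PQ = Q − P = (7, -14, 33)
PR = R − P = (16, 41, -9)
PQ · PR = 7·16 + (-14)·41 + 33·(-9) = 112 - 574 - 297 = -759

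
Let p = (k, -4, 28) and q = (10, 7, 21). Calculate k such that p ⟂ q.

-56

p · q = k·10 + (-4)·7 + 28·21 = 560 + 10k
Set equal to 0: 10k = -560, so k = -56.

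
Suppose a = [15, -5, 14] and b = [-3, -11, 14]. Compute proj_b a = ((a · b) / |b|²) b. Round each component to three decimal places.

(-1.896, -6.951, 8.847)

a · b = 15·(-3) + (-5)·(-11) + 14·14 = -45 + 55 + 196 = 206
|b|² = 9 + 121 + 196 = 326
proj_b a = (206/326) · (-3, -11, 14) ≈ (-1.896, -6.951, 8.847)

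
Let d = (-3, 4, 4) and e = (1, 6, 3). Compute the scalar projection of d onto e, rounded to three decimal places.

4.866

d · e = (-3)·1 + 4·6 + 4·3 = -3 + 24 + 12 = 33
|e| = √(1 + 36 + 9) = √46 ≈ 6.7823
comp_e d = 33 / √46 ≈ 4.866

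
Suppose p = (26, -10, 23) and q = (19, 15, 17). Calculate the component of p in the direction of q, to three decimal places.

p · q = 26·19 + (-10)·15 + 23·17 = 494 - 150 + 391 = 735
|q| = √(361 + 225 + 289) = √875 ≈ 29.5804
comp_q p = 735 / √875 ≈ 24.848

24.848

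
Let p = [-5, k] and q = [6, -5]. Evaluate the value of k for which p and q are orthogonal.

p · q = (-5)·6 + k·(-5) = -30 - 5k
Set equal to 0: -5k = 30, so k = -6.

-6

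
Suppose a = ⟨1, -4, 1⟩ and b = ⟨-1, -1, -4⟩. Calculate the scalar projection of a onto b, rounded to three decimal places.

-0.236

a · b = 1·(-1) + (-4)·(-1) + 1·(-4) = -1 + 4 - 4 = -1
|b| = √(1 + 1 + 16) = √18 ≈ 4.2426
comp_b a = -1 / √18 ≈ -0.236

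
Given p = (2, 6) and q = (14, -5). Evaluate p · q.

p · q = 2·14 + 6·(-5) = 28 - 30 = -2

-2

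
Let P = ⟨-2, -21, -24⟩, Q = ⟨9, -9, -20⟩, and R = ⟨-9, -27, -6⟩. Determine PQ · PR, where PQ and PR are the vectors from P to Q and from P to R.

-77

PQ = Q − P = (11, 12, 4)
PR = R − P = (-7, -6, 18)
PQ · PR = 11·(-7) + 12·(-6) + 4·18 = -77 - 72 + 72 = -77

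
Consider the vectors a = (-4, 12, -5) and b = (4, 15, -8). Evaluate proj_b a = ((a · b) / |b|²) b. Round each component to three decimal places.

a · b = (-4)·4 + 12·15 + (-5)·(-8) = -16 + 180 + 40 = 204
|b|² = 16 + 225 + 64 = 305
proj_b a = (204/305) · (4, 15, -8) ≈ (2.675, 10.033, -5.351)

(2.675, 10.033, -5.351)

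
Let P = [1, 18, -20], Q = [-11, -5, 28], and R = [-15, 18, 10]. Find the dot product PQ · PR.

PQ = Q − P = (-12, -23, 48)
PR = R − P = (-16, 0, 30)
PQ · PR = (-12)·(-16) + (-23)·0 + 48·30 = 192 + 0 + 1440 = 1632

1632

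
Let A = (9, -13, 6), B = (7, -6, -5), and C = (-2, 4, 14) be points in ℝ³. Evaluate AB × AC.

AB = (-2, 7, -11)
AC = (-11, 17, 8)
i: 7·8 - (-11)·17 = 56 - (-187) = 243
j: (-11)·(-11) - (-2)·8 = 121 - (-16) = 137
k: (-2)·17 - 7·(-11) = -34 - (-77) = 43
AB × AC = (243, 137, 43)

(243, 137, 43)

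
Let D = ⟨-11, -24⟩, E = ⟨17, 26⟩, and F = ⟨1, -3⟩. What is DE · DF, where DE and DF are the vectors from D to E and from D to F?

DE = E − D = (28, 50)
DF = F − D = (12, 21)
DE · DF = 28·12 + 50·21 = 336 + 1050 = 1386

1386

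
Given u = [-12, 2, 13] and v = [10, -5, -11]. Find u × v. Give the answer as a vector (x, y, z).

i: 2·(-11) - 13·(-5) = -22 - (-65) = 43
j: 13·10 - (-12)·(-11) = 130 - 132 = -2
k: (-12)·(-5) - 2·10 = 60 - 20 = 40
u × v = (43, -2, 40)

(43, -2, 40)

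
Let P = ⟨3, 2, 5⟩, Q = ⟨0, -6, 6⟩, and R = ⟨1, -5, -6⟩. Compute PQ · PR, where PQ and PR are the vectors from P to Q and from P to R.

PQ = Q − P = (-3, -8, 1)
PR = R − P = (-2, -7, -11)
PQ · PR = (-3)·(-2) + (-8)·(-7) + 1·(-11) = 6 + 56 - 11 = 51

51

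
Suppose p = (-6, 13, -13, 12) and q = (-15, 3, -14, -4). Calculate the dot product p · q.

p · q = (-6)·(-15) + 13·3 + (-13)·(-14) + 12·(-4) = 90 + 39 + 182 - 48 = 263

263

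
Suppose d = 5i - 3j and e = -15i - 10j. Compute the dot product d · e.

-45

d · e = 5·(-15) + (-3)·(-10) = -75 + 30 = -45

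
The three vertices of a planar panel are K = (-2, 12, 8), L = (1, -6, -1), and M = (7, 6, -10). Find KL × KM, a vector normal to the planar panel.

(270, -27, 144)

KL = (3, -18, -9)
KM = (9, -6, -18)
i: (-18)·(-18) - (-9)·(-6) = 324 - 54 = 270
j: (-9)·9 - 3·(-18) = -81 - (-54) = -27
k: 3·(-6) - (-18)·9 = -18 - (-162) = 144
KL × KM = (270, -27, 144)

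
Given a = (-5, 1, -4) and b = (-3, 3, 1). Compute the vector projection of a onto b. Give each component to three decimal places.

a · b = (-5)·(-3) + 1·3 + (-4)·1 = 15 + 3 - 4 = 14
|b|² = 9 + 9 + 1 = 19
proj_b a = (14/19) · (-3, 3, 1) ≈ (-2.211, 2.211, 0.737)

(-2.211, 2.211, 0.737)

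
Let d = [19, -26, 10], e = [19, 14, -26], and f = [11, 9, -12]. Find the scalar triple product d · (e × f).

e × f:
i: 14·(-12) - (-26)·9 = -168 - (-234) = 66
j: (-26)·11 - 19·(-12) = -286 - (-228) = -58
k: 19·9 - 14·11 = 171 - 154 = 17
e × f = (66, -58, 17)
d · (e × f) = 19·66 + (-26)·(-58) + 10·17 = 1254 + 1508 + 170 = 2932

2932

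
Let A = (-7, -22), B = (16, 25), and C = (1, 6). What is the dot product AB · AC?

AB = B − A = (23, 47)
AC = C − A = (8, 28)
AB · AC = 23·8 + 47·28 = 184 + 1316 = 1500

1500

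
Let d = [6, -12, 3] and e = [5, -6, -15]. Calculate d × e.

(198, 105, 24)

i: (-12)·(-15) - 3·(-6) = 180 - (-18) = 198
j: 3·5 - 6·(-15) = 15 - (-90) = 105
k: 6·(-6) - (-12)·5 = -36 - (-60) = 24
d × e = (198, 105, 24)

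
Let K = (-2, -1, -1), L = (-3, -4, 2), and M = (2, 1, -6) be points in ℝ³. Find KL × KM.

KL = (-1, -3, 3)
KM = (4, 2, -5)
i: (-3)·(-5) - 3·2 = 15 - 6 = 9
j: 3·4 - (-1)·(-5) = 12 - 5 = 7
k: (-1)·2 - (-3)·4 = -2 - (-12) = 10
KL × KM = (9, 7, 10)

(9, 7, 10)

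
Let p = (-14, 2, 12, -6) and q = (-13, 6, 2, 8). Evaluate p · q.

170

p · q = (-14)·(-13) + 2·6 + 12·2 + (-6)·8 = 182 + 12 + 24 - 48 = 170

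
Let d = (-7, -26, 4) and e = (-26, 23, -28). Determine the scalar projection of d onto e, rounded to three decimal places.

d · e = (-7)·(-26) + (-26)·23 + 4·(-28) = 182 - 598 - 112 = -528
|e| = √(676 + 529 + 784) = √1989 ≈ 44.5982
comp_e d = -528 / √1989 ≈ -11.839

-11.839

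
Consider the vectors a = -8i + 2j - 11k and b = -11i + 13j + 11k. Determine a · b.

a · b = (-8)·(-11) + 2·13 + (-11)·11 = 88 + 26 - 121 = -7

-7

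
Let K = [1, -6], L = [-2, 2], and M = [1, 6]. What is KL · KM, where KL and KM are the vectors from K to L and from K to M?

96

KL = L − K = (-3, 8)
KM = M − K = (0, 12)
KL · KM = (-3)·0 + 8·12 = 0 + 96 = 96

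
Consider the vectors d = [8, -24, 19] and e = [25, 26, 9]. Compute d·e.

-253

d · e = 8·25 + (-24)·26 + 19·9 = 200 - 624 + 171 = -253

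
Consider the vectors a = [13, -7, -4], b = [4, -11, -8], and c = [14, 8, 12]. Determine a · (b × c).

b × c:
i: (-11)·12 - (-8)·8 = -132 - (-64) = -68
j: (-8)·14 - 4·12 = -112 - 48 = -160
k: 4·8 - (-11)·14 = 32 - (-154) = 186
b × c = (-68, -160, 186)
a · (b × c) = 13·(-68) + (-7)·(-160) + (-4)·186 = -884 + 1120 - 744 = -508

-508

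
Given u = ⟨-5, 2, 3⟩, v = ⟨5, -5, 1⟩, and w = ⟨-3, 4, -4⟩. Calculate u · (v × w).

-31

v × w:
i: (-5)·(-4) - 1·4 = 20 - 4 = 16
j: 1·(-3) - 5·(-4) = -3 - (-20) = 17
k: 5·4 - (-5)·(-3) = 20 - 15 = 5
v × w = (16, 17, 5)
u · (v × w) = (-5)·16 + 2·17 + 3·5 = -80 + 34 + 15 = -31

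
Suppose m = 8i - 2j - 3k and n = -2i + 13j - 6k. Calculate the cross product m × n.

(51, 54, 100)

i: (-2)·(-6) - (-3)·13 = 12 - (-39) = 51
j: (-3)·(-2) - 8·(-6) = 6 - (-48) = 54
k: 8·13 - (-2)·(-2) = 104 - 4 = 100
m × n = (51, 54, 100)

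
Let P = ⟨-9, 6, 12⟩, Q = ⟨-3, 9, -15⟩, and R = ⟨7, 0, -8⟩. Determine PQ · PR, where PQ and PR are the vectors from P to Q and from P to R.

618

PQ = Q − P = (6, 3, -27)
PR = R − P = (16, -6, -20)
PQ · PR = 6·16 + 3·(-6) + (-27)·(-20) = 96 - 18 + 540 = 618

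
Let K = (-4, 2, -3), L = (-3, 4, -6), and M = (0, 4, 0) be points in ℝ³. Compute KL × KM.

KL = (1, 2, -3)
KM = (4, 2, 3)
i: 2·3 - (-3)·2 = 6 - (-6) = 12
j: (-3)·4 - 1·3 = -12 - 3 = -15
k: 1·2 - 2·4 = 2 - 8 = -6
KL × KM = (12, -15, -6)

(12, -15, -6)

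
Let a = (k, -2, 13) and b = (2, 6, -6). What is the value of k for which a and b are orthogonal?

45

a · b = k·2 + (-2)·6 + 13·(-6) = -90 + 2k
Set equal to 0: 2k = 90, so k = 45.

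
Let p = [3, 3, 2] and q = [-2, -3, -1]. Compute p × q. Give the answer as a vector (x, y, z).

i: 3·(-1) - 2·(-3) = -3 - (-6) = 3
j: 2·(-2) - 3·(-1) = -4 - (-3) = -1
k: 3·(-3) - 3·(-2) = -9 - (-6) = -3
p × q = (3, -1, -3)

(3, -1, -3)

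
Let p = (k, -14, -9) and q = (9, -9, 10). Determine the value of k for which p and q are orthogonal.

p · q = k·9 + (-14)·(-9) + (-9)·10 = 36 + 9k
Set equal to 0: 9k = -36, so k = -4.

-4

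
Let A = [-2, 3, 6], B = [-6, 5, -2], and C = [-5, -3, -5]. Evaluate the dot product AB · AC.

AB = B − A = (-4, 2, -8)
AC = C − A = (-3, -6, -11)
AB · AC = (-4)·(-3) + 2·(-6) + (-8)·(-11) = 12 - 12 + 88 = 88

88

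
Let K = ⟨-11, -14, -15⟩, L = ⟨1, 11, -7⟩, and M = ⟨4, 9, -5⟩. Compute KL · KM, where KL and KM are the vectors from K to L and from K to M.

835

KL = L − K = (12, 25, 8)
KM = M − K = (15, 23, 10)
KL · KM = 12·15 + 25·23 + 8·10 = 180 + 575 + 80 = 835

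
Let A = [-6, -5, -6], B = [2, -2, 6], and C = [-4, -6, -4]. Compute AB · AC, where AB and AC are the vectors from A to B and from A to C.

AB = B − A = (8, 3, 12)
AC = C − A = (2, -1, 2)
AB · AC = 8·2 + 3·(-1) + 12·2 = 16 - 3 + 24 = 37

37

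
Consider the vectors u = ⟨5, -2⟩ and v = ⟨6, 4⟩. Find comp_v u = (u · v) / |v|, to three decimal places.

3.051

u · v = 5·6 + (-2)·4 = 30 - 8 = 22
|v| = √(36 + 16) = √52 ≈ 7.2111
comp_v u = 22 / √52 ≈ 3.051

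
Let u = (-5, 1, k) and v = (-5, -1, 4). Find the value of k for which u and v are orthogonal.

-6

u · v = (-5)·(-5) + 1·(-1) + k·4 = 24 + 4k
Set equal to 0: 4k = -24, so k = -6.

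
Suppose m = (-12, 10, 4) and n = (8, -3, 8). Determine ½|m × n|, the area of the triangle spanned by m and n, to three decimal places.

i: 10·8 - 4·(-3) = 80 - (-12) = 92
j: 4·8 - (-12)·8 = 32 - (-96) = 128
k: (-12)·(-3) - 10·8 = 36 - 80 = -44
m × n = (92, 128, -44)
|m × n| = √(92² + 128² + (-44)²) = √26784 ≈ 163.6582
area = ½ · 163.6582 ≈ 81.829

81.829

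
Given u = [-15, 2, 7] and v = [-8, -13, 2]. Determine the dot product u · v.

108

u · v = (-15)·(-8) + 2·(-13) + 7·2 = 120 - 26 + 14 = 108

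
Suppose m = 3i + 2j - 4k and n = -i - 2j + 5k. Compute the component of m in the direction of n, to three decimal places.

m · n = 3·(-1) + 2·(-2) + (-4)·5 = -3 - 4 - 20 = -27
|n| = √(1 + 4 + 25) = √30 ≈ 5.4772
comp_n m = -27 / √30 ≈ -4.930

-4.930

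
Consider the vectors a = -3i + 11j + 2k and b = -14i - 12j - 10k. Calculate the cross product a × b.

i: 11·(-10) - 2·(-12) = -110 - (-24) = -86
j: 2·(-14) - (-3)·(-10) = -28 - 30 = -58
k: (-3)·(-12) - 11·(-14) = 36 - (-154) = 190
a × b = (-86, -58, 190)

(-86, -58, 190)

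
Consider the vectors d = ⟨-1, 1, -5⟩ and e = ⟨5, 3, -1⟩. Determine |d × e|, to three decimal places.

i: 1·(-1) - (-5)·3 = -1 - (-15) = 14
j: (-5)·5 - (-1)·(-1) = -25 - 1 = -26
k: (-1)·3 - 1·5 = -3 - 5 = -8
d × e = (14, -26, -8)
|d × e| = √(14² + (-26)² + (-8)²) = √936 ≈ 30.5941

30.594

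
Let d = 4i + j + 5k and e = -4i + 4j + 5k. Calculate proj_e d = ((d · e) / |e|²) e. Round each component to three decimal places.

d · e = 4·(-4) + 1·4 + 5·5 = -16 + 4 + 25 = 13
|e|² = 16 + 16 + 25 = 57
proj_e d = (13/57) · (-4, 4, 5) ≈ (-0.912, 0.912, 1.140)

(-0.912, 0.912, 1.140)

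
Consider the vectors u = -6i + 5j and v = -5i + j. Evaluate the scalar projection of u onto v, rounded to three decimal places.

6.864

u · v = (-6)·(-5) + 5·1 = 30 + 5 = 35
|v| = √(25 + 1) = √26 ≈ 5.0990
comp_v u = 35 / √26 ≈ 6.864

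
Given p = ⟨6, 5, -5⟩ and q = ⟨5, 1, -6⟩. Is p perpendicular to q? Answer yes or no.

p · q = 6·5 + 5·1 + (-5)·(-6) = 30 + 5 + 30 = 65
Nonzero, so the vectors are not orthogonal.

no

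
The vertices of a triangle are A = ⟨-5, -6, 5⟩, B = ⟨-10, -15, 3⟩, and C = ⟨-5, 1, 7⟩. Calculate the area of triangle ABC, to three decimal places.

18.310

AB = (-5, -9, -2),  AC = (0, 7, 2)
i: (-9)·2 - (-2)·7 = -18 - (-14) = -4
j: (-2)·0 - (-5)·2 = 0 - (-10) = 10
k: (-5)·7 - (-9)·0 = -35 - 0 = -35
AB × AC = (-4, 10, -35)
|AB × AC| = √1341 ≈ 36.6197
area = ½ · 36.6197 ≈ 18.310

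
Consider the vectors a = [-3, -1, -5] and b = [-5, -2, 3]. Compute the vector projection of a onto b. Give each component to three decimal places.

a · b = (-3)·(-5) + (-1)·(-2) + (-5)·3 = 15 + 2 - 15 = 2
|b|² = 25 + 4 + 9 = 38
proj_b a = (2/38) · (-5, -2, 3) ≈ (-0.263, -0.105, 0.158)

(-0.263, -0.105, 0.158)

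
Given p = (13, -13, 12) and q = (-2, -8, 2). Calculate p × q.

i: (-13)·2 - 12·(-8) = -26 - (-96) = 70
j: 12·(-2) - 13·2 = -24 - 26 = -50
k: 13·(-8) - (-13)·(-2) = -104 - 26 = -130
p × q = (70, -50, -130)

(70, -50, -130)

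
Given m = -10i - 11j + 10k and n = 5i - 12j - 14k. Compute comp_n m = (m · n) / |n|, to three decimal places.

m · n = (-10)·5 + (-11)·(-12) + 10·(-14) = -50 + 132 - 140 = -58
|n| = √(25 + 144 + 196) = √365 ≈ 19.1050
comp_n m = -58 / √365 ≈ -3.036

-3.036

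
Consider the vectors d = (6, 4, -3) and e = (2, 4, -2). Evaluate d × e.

(4, 6, 16)

i: 4·(-2) - (-3)·4 = -8 - (-12) = 4
j: (-3)·2 - 6·(-2) = -6 - (-12) = 6
k: 6·4 - 4·2 = 24 - 8 = 16
d × e = (4, 6, 16)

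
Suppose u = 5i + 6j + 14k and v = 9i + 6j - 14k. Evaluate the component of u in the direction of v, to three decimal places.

u · v = 5·9 + 6·6 + 14·(-14) = 45 + 36 - 196 = -115
|v| = √(81 + 36 + 196) = √313 ≈ 17.6918
comp_v u = -115 / √313 ≈ -6.500

-6.500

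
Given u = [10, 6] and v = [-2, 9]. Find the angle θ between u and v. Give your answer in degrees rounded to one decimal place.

u · v = 10·(-2) + 6·9 = -20 + 54 = 34
|u|² = 100 + 36 = 136,  |u| = √136 ≈ 11.661904
|v|² = 4 + 81 = 85,  |v| = √85 ≈ 9.219544
cos θ = 34 / (11.661904 · 9.219544) ≈ 0.31623
θ = arccos(0.31623) ≈ 71.6°

71.6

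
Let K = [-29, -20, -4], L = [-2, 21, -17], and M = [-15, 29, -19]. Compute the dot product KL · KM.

2582

KL = L − K = (27, 41, -13)
KM = M − K = (14, 49, -15)
KL · KM = 27·14 + 41·49 + (-13)·(-15) = 378 + 2009 + 195 = 2582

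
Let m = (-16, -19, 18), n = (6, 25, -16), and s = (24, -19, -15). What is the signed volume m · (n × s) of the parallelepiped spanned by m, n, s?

n × s:
i: 25·(-15) - (-16)·(-19) = -375 - 304 = -679
j: (-16)·24 - 6·(-15) = -384 - (-90) = -294
k: 6·(-19) - 25·24 = -114 - 600 = -714
n × s = (-679, -294, -714)
m · (n × s) = (-16)·(-679) + (-19)·(-294) + 18·(-714) = 10864 + 5586 - 12852 = 3598

3598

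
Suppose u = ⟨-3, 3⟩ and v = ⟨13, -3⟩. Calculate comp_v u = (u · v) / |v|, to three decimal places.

u · v = (-3)·13 + 3·(-3) = -39 - 9 = -48
|v| = √(169 + 9) = √178 ≈ 13.3417
comp_v u = -48 / √178 ≈ -3.598

-3.598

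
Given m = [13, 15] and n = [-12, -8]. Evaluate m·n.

m · n = 13·(-12) + 15·(-8) = -156 - 120 = -276

-276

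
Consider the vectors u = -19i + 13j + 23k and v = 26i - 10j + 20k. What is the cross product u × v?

i: 13·20 - 23·(-10) = 260 - (-230) = 490
j: 23·26 - (-19)·20 = 598 - (-380) = 978
k: (-19)·(-10) - 13·26 = 190 - 338 = -148
u × v = (490, 978, -148)

(490, 978, -148)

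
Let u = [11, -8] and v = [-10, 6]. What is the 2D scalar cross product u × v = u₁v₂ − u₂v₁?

11·6 - (-8)·(-10) = 66 - 80 = -14

-14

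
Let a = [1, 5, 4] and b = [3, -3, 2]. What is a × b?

(22, 10, -18)

i: 5·2 - 4·(-3) = 10 - (-12) = 22
j: 4·3 - 1·2 = 12 - 2 = 10
k: 1·(-3) - 5·3 = -3 - 15 = -18
a × b = (22, 10, -18)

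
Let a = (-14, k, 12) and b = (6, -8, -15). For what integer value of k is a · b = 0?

-33

a · b = (-14)·6 + k·(-8) + 12·(-15) = -264 - 8k
Set equal to 0: -8k = 264, so k = -33.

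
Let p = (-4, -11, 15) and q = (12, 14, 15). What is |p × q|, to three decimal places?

451.665

i: (-11)·15 - 15·14 = -165 - 210 = -375
j: 15·12 - (-4)·15 = 180 - (-60) = 240
k: (-4)·14 - (-11)·12 = -56 - (-132) = 76
p × q = (-375, 240, 76)
|p × q| = √((-375)² + 240² + 76²) = √204001 ≈ 451.6647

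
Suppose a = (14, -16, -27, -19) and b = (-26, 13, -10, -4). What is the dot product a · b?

a · b = 14·(-26) + (-16)·13 + (-27)·(-10) + (-19)·(-4) = -364 - 208 + 270 + 76 = -226

-226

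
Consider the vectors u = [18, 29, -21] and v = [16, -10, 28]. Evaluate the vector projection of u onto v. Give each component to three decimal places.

(-8.281, 5.175, -14.491)

u · v = 18·16 + 29·(-10) + (-21)·28 = 288 - 290 - 588 = -590
|v|² = 256 + 100 + 784 = 1140
proj_v u = (-590/1140) · (16, -10, 28) ≈ (-8.281, 5.175, -14.491)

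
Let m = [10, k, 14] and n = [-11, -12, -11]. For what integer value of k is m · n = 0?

m · n = 10·(-11) + k·(-12) + 14·(-11) = -264 - 12k
Set equal to 0: -12k = 264, so k = -22.

-22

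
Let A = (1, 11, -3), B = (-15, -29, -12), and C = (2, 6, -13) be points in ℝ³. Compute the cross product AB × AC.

(355, -169, 120)

AB = (-16, -40, -9)
AC = (1, -5, -10)
i: (-40)·(-10) - (-9)·(-5) = 400 - 45 = 355
j: (-9)·1 - (-16)·(-10) = -9 - 160 = -169
k: (-16)·(-5) - (-40)·1 = 80 - (-40) = 120
AB × AC = (355, -169, 120)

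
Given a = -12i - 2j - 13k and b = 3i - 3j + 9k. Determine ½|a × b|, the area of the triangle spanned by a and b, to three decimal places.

i: (-2)·9 - (-13)·(-3) = -18 - 39 = -57
j: (-13)·3 - (-12)·9 = -39 - (-108) = 69
k: (-12)·(-3) - (-2)·3 = 36 - (-6) = 42
a × b = (-57, 69, 42)
|a × b| = √((-57)² + 69² + 42²) = √9774 ≈ 98.8635
area = ½ · 98.8635 ≈ 49.432

49.432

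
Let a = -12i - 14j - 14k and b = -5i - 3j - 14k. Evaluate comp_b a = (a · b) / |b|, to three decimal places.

a · b = (-12)·(-5) + (-14)·(-3) + (-14)·(-14) = 60 + 42 + 196 = 298
|b| = √(25 + 9 + 196) = √230 ≈ 15.1658
comp_b a = 298 / √230 ≈ 19.650

19.650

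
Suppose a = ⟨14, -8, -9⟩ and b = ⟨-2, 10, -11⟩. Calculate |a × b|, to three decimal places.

276.847

i: (-8)·(-11) - (-9)·10 = 88 - (-90) = 178
j: (-9)·(-2) - 14·(-11) = 18 - (-154) = 172
k: 14·10 - (-8)·(-2) = 140 - 16 = 124
a × b = (178, 172, 124)
|a × b| = √(178² + 172² + 124²) = √76644 ≈ 276.8465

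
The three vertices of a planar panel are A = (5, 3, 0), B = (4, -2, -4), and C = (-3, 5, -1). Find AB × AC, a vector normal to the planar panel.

(13, 31, -42)

AB = (-1, -5, -4)
AC = (-8, 2, -1)
i: (-5)·(-1) - (-4)·2 = 5 - (-8) = 13
j: (-4)·(-8) - (-1)·(-1) = 32 - 1 = 31
k: (-1)·2 - (-5)·(-8) = -2 - 40 = -42
AB × AC = (13, 31, -42)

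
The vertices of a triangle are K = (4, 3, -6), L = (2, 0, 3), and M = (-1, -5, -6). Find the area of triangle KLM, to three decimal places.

42.456

KL = (-2, -3, 9),  KM = (-5, -8, 0)
i: (-3)·0 - 9·(-8) = 0 - (-72) = 72
j: 9·(-5) - (-2)·0 = -45 - 0 = -45
k: (-2)·(-8) - (-3)·(-5) = 16 - 15 = 1
KL × KM = (72, -45, 1)
|KL × KM| = √7210 ≈ 84.9117
area = ½ · 84.9117 ≈ 42.456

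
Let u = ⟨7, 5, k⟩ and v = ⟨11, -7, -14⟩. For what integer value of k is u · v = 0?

u · v = 7·11 + 5·(-7) + k·(-14) = 42 - 14k
Set equal to 0: -14k = -42, so k = 3.

3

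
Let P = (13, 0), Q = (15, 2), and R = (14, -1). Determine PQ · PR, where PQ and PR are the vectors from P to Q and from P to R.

0

PQ = Q − P = (2, 2)
PR = R − P = (1, -1)
PQ · PR = 2·1 + 2·(-1) = 2 - 2 = 0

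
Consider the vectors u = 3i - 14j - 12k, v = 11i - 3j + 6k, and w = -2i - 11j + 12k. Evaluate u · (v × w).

v × w:
i: (-3)·12 - 6·(-11) = -36 - (-66) = 30
j: 6·(-2) - 11·12 = -12 - 132 = -144
k: 11·(-11) - (-3)·(-2) = -121 - 6 = -127
v × w = (30, -144, -127)
u · (v × w) = 3·30 + (-14)·(-144) + (-12)·(-127) = 90 + 2016 + 1524 = 3630

3630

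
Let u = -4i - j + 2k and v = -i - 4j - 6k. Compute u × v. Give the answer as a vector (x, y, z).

i: (-1)·(-6) - 2·(-4) = 6 - (-8) = 14
j: 2·(-1) - (-4)·(-6) = -2 - 24 = -26
k: (-4)·(-4) - (-1)·(-1) = 16 - 1 = 15
u × v = (14, -26, 15)

(14, -26, 15)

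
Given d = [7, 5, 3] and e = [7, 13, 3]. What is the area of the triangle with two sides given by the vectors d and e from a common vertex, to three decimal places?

30.463

i: 5·3 - 3·13 = 15 - 39 = -24
j: 3·7 - 7·3 = 21 - 21 = 0
k: 7·13 - 5·7 = 91 - 35 = 56
d × e = (-24, 0, 56)
|d × e| = √((-24)² + 0² + 56²) = √3712 ≈ 60.9262
area = ½ · 60.9262 ≈ 30.463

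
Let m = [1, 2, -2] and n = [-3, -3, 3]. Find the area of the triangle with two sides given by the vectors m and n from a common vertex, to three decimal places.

i: 2·3 - (-2)·(-3) = 6 - 6 = 0
j: (-2)·(-3) - 1·3 = 6 - 3 = 3
k: 1·(-3) - 2·(-3) = -3 - (-6) = 3
m × n = (0, 3, 3)
|m × n| = √(0² + 3² + 3²) = √18 ≈ 4.2426
area = ½ · 4.2426 ≈ 2.121

2.121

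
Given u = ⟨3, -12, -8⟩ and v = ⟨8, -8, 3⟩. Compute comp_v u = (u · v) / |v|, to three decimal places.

u · v = 3·8 + (-12)·(-8) + (-8)·3 = 24 + 96 - 24 = 96
|v| = √(64 + 64 + 9) = √137 ≈ 11.7047
comp_v u = 96 / √137 ≈ 8.202

8.202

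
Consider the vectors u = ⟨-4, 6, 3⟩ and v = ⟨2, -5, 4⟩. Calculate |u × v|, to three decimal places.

45.486

i: 6·4 - 3·(-5) = 24 - (-15) = 39
j: 3·2 - (-4)·4 = 6 - (-16) = 22
k: (-4)·(-5) - 6·2 = 20 - 12 = 8
u × v = (39, 22, 8)
|u × v| = √(39² + 22² + 8²) = √2069 ≈ 45.4863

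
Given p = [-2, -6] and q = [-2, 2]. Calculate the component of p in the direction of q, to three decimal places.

-2.828

p · q = (-2)·(-2) + (-6)·2 = 4 - 12 = -8
|q| = √(4 + 4) = √8 ≈ 2.8284
comp_q p = -8 / √8 ≈ -2.828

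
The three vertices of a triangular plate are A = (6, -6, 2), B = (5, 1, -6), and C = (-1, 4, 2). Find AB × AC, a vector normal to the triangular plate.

AB = (-1, 7, -8)
AC = (-7, 10, 0)
i: 7·0 - (-8)·10 = 0 - (-80) = 80
j: (-8)·(-7) - (-1)·0 = 56 - 0 = 56
k: (-1)·10 - 7·(-7) = -10 - (-49) = 39
AB × AC = (80, 56, 39)

(80, 56, 39)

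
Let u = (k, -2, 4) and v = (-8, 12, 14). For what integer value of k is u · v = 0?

u · v = k·(-8) + (-2)·12 + 4·14 = 32 - 8k
Set equal to 0: -8k = -32, so k = 4.

4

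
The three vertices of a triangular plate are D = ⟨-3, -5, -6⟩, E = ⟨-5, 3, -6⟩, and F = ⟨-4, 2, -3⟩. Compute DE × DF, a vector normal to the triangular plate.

DE = (-2, 8, 0)
DF = (-1, 7, 3)
i: 8·3 - 0·7 = 24 - 0 = 24
j: 0·(-1) - (-2)·3 = 0 - (-6) = 6
k: (-2)·7 - 8·(-1) = -14 - (-8) = -6
DE × DF = (24, 6, -6)

(24, 6, -6)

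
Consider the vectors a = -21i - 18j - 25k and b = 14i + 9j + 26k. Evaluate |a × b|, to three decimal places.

318.487

i: (-18)·26 - (-25)·9 = -468 - (-225) = -243
j: (-25)·14 - (-21)·26 = -350 - (-546) = 196
k: (-21)·9 - (-18)·14 = -189 - (-252) = 63
a × b = (-243, 196, 63)
|a × b| = √((-243)² + 196² + 63²) = √101434 ≈ 318.4870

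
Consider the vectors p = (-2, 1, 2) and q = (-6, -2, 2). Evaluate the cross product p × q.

i: 1·2 - 2·(-2) = 2 - (-4) = 6
j: 2·(-6) - (-2)·2 = -12 - (-4) = -8
k: (-2)·(-2) - 1·(-6) = 4 - (-6) = 10
p × q = (6, -8, 10)

(6, -8, 10)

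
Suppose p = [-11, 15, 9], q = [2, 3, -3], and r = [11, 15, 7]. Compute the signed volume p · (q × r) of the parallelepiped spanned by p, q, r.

-1458

q × r:
i: 3·7 - (-3)·15 = 21 - (-45) = 66
j: (-3)·11 - 2·7 = -33 - 14 = -47
k: 2·15 - 3·11 = 30 - 33 = -3
q × r = (66, -47, -3)
p · (q × r) = (-11)·66 + 15·(-47) + 9·(-3) = -726 - 705 - 27 = -1458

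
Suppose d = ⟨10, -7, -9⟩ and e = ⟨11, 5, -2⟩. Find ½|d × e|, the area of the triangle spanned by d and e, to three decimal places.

80.391

i: (-7)·(-2) - (-9)·5 = 14 - (-45) = 59
j: (-9)·11 - 10·(-2) = -99 - (-20) = -79
k: 10·5 - (-7)·11 = 50 - (-77) = 127
d × e = (59, -79, 127)
|d × e| = √(59² + (-79)² + 127²) = √25851 ≈ 160.7825
area = ½ · 160.7825 ≈ 80.391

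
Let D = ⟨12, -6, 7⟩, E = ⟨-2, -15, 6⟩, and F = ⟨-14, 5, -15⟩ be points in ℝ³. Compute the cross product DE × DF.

(209, -282, -388)

DE = (-14, -9, -1)
DF = (-26, 11, -22)
i: (-9)·(-22) - (-1)·11 = 198 - (-11) = 209
j: (-1)·(-26) - (-14)·(-22) = 26 - 308 = -282
k: (-14)·11 - (-9)·(-26) = -154 - 234 = -388
DE × DF = (209, -282, -388)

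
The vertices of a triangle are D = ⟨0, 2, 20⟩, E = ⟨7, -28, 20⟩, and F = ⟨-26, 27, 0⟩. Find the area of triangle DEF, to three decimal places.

DE = (7, -30, 0),  DF = (-26, 25, -20)
i: (-30)·(-20) - 0·25 = 600 - 0 = 600
j: 0·(-26) - 7·(-20) = 0 - (-140) = 140
k: 7·25 - (-30)·(-26) = 175 - 780 = -605
DE × DF = (600, 140, -605)
|DE × DF| = √745625 ≈ 863.4958
area = ½ · 863.4958 ≈ 431.748

431.748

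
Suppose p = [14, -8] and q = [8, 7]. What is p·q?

56

p · q = 14·8 + (-8)·7 = 112 - 56 = 56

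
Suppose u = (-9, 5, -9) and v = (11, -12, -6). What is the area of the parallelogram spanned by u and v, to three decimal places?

212.749

i: 5·(-6) - (-9)·(-12) = -30 - 108 = -138
j: (-9)·11 - (-9)·(-6) = -99 - 54 = -153
k: (-9)·(-12) - 5·11 = 108 - 55 = 53
u × v = (-138, -153, 53)
|u × v| = √((-138)² + (-153)² + 53²) = √45262 ≈ 212.7487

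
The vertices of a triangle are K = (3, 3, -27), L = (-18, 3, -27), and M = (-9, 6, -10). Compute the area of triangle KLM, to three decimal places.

181.258

KL = (-21, 0, 0),  KM = (-12, 3, 17)
i: 0·17 - 0·3 = 0 - 0 = 0
j: 0·(-12) - (-21)·17 = 0 - (-357) = 357
k: (-21)·3 - 0·(-12) = -63 - 0 = -63
KL × KM = (0, 357, -63)
|KL × KM| = √131418 ≈ 362.5162
area = ½ · 362.5162 ≈ 181.258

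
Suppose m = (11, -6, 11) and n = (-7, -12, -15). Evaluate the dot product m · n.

m · n = 11·(-7) + (-6)·(-12) + 11·(-15) = -77 + 72 - 165 = -170

-170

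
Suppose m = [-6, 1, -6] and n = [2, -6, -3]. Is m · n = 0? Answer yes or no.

m · n = (-6)·2 + 1·(-6) + (-6)·(-3) = -12 - 6 + 18 = 0
Zero, so the vectors are orthogonal.

yes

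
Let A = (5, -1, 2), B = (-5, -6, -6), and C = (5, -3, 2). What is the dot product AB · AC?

AB = B − A = (-10, -5, -8)
AC = C − A = (0, -2, 0)
AB · AC = (-10)·0 + (-5)·(-2) + (-8)·0 = 0 + 10 + 0 = 10

10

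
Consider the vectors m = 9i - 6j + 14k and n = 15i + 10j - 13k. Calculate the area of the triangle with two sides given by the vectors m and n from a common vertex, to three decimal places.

189.191

i: (-6)·(-13) - 14·10 = 78 - 140 = -62
j: 14·15 - 9·(-13) = 210 - (-117) = 327
k: 9·10 - (-6)·15 = 90 - (-90) = 180
m × n = (-62, 327, 180)
|m × n| = √((-62)² + 327² + 180²) = √143173 ≈ 378.3821
area = ½ · 378.3821 ≈ 189.191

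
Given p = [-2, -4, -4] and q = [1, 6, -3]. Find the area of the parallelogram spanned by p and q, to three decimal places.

i: (-4)·(-3) - (-4)·6 = 12 - (-24) = 36
j: (-4)·1 - (-2)·(-3) = -4 - 6 = -10
k: (-2)·6 - (-4)·1 = -12 - (-4) = -8
p × q = (36, -10, -8)
|p × q| = √(36² + (-10)² + (-8)²) = √1460 ≈ 38.2099

38.210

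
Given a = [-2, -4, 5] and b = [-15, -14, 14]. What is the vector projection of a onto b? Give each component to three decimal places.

(-3.793, -3.540, 3.540)

a · b = (-2)·(-15) + (-4)·(-14) + 5·14 = 30 + 56 + 70 = 156
|b|² = 225 + 196 + 196 = 617
proj_b a = (156/617) · (-15, -14, 14) ≈ (-3.793, -3.540, 3.540)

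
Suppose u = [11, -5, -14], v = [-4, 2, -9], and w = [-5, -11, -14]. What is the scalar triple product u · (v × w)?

v × w:
i: 2·(-14) - (-9)·(-11) = -28 - 99 = -127
j: (-9)·(-5) - (-4)·(-14) = 45 - 56 = -11
k: (-4)·(-11) - 2·(-5) = 44 - (-10) = 54
v × w = (-127, -11, 54)
u · (v × w) = 11·(-127) + (-5)·(-11) + (-14)·54 = -1397 + 55 - 756 = -2098

-2098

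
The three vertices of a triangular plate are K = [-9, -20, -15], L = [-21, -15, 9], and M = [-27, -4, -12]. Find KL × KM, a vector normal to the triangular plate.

(-369, -396, -102)

KL = (-12, 5, 24)
KM = (-18, 16, 3)
i: 5·3 - 24·16 = 15 - 384 = -369
j: 24·(-18) - (-12)·3 = -432 - (-36) = -396
k: (-12)·16 - 5·(-18) = -192 - (-90) = -102
KL × KM = (-369, -396, -102)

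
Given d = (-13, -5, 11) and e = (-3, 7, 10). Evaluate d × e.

i: (-5)·10 - 11·7 = -50 - 77 = -127
j: 11·(-3) - (-13)·10 = -33 - (-130) = 97
k: (-13)·7 - (-5)·(-3) = -91 - 15 = -106
d × e = (-127, 97, -106)

(-127, 97, -106)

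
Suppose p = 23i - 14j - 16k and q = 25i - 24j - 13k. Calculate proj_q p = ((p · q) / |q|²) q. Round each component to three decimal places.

p · q = 23·25 + (-14)·(-24) + (-16)·(-13) = 575 + 336 + 208 = 1119
|q|² = 625 + 576 + 169 = 1370
proj_q p = (1119/1370) · (25, -24, -13) ≈ (20.420, -19.603, -10.618)

(20.420, -19.603, -10.618)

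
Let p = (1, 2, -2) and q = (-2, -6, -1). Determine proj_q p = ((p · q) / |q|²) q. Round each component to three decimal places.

p · q = 1·(-2) + 2·(-6) + (-2)·(-1) = -2 - 12 + 2 = -12
|q|² = 4 + 36 + 1 = 41
proj_q p = (-12/41) · (-2, -6, -1) ≈ (0.585, 1.756, 0.293)

(0.585, 1.756, 0.293)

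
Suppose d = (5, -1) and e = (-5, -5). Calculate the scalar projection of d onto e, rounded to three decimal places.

-2.828

d · e = 5·(-5) + (-1)·(-5) = -25 + 5 = -20
|e| = √(25 + 25) = √50 ≈ 7.0711
comp_e d = -20 / √50 ≈ -2.828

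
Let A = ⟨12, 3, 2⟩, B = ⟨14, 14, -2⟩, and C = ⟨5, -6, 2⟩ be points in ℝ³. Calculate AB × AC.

(-36, 28, 59)

AB = (2, 11, -4)
AC = (-7, -9, 0)
i: 11·0 - (-4)·(-9) = 0 - 36 = -36
j: (-4)·(-7) - 2·0 = 28 - 0 = 28
k: 2·(-9) - 11·(-7) = -18 - (-77) = 59
AB × AC = (-36, 28, 59)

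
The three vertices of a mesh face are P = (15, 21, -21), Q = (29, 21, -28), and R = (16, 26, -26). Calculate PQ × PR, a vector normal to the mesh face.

PQ = (14, 0, -7)
PR = (1, 5, -5)
i: 0·(-5) - (-7)·5 = 0 - (-35) = 35
j: (-7)·1 - 14·(-5) = -7 - (-70) = 63
k: 14·5 - 0·1 = 70 - 0 = 70
PQ × PR = (35, 63, 70)

(35, 63, 70)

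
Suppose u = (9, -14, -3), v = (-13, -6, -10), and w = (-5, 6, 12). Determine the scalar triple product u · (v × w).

v × w:
i: (-6)·12 - (-10)·6 = -72 - (-60) = -12
j: (-10)·(-5) - (-13)·12 = 50 - (-156) = 206
k: (-13)·6 - (-6)·(-5) = -78 - 30 = -108
v × w = (-12, 206, -108)
u · (v × w) = 9·(-12) + (-14)·206 + (-3)·(-108) = -108 - 2884 + 324 = -2668

-2668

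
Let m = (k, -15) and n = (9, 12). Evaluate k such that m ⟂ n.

m · n = k·9 + (-15)·12 = -180 + 9k
Set equal to 0: 9k = 180, so k = 20.

20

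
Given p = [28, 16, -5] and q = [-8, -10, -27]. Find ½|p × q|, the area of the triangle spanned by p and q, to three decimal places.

i: 16·(-27) - (-5)·(-10) = -432 - 50 = -482
j: (-5)·(-8) - 28·(-27) = 40 - (-756) = 796
k: 28·(-10) - 16·(-8) = -280 - (-128) = -152
p × q = (-482, 796, -152)
|p × q| = √((-482)² + 796² + (-152)²) = √889044 ≈ 942.8913
area = ½ · 942.8913 ≈ 471.446

471.446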